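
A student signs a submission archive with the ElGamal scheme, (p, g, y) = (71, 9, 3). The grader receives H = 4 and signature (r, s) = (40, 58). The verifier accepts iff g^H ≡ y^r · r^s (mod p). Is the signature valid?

valid

Left side g^H mod p:
9^4 mod 71 = 29
Right side y^r · r^s mod p:
3^40 mod 71 = 30
40^58 mod 71 = 27
30·27 = 810 ≡ 29 (mod 71)
29 ≡ 29 (mod 71), so the signature is genuine.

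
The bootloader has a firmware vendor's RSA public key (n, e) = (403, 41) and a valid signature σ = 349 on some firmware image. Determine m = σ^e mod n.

Squares mod 403: σ^1≡349, σ^2≡95, σ^4≡159, σ^8≡295, σ^16≡380, σ^32≡126
41 = 32 + 8 + 1, so σ^41 ≡ 126·295·349 ≡ 163 (mod 403)

163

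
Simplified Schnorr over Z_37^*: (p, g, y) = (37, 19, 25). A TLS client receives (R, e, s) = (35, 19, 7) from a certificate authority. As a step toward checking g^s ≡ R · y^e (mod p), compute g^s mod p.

19^2 = 361 ≡ 28
19^4 ≡ 28^2 = 784 ≡ 7
7 = 4 + 2 + 1, so 19^7 ≡ 7·28·19 ≡ 24 (mod 37)

24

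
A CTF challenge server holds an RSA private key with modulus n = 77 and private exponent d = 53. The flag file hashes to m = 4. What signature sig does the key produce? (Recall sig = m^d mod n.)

9

m^2 ≡ 4^2 = 16
m^4 ≡ 16^2 = 256 ≡ 25
m^8 ≡ 25^2 = 625 ≡ 9
m^16 ≡ 9^2 = 81 ≡ 4
m^32 ≡ 4^2 = 16
53 = 32 + 16 + 4 + 1, so m^53 ≡ 16·4·25·4 ≡ 9 (mod 77)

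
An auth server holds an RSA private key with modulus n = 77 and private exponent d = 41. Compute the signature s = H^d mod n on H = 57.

57

Squares mod 77: H^1≡57, H^2≡15, H^4≡71, H^8≡36, H^16≡64, H^32≡15
41 = 32 + 8 + 1, so H^41 ≡ 15·36·57 ≡ 57 (mod 77)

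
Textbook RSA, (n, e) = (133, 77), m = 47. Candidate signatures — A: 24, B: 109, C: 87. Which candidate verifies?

A

Candidate A: Squares mod 133: 24^1≡24, 24^2≡44, 24^4≡74, 24^8≡23, 24^16≡130, 24^32≡9, 24^64≡81; 77 = 64 + 8 + 4 + 1, so 24^77 ≡ 81·23·74·24 ≡ 47 (mod 133)
  → matches m = 47
Candidate B: Squares mod 133: 109^1≡109, 109^2≡44, 109^4≡74, 109^8≡23, 109^16≡130, 109^32≡9, 109^64≡81; 77 = 64 + 8 + 4 + 1, so 109^77 ≡ 81·23·74·109 ≡ 86 (mod 133)
Candidate C: Squares mod 133: 87^1≡87, 87^2≡121, 87^4≡11, 87^8≡121, 87^16≡11, 87^32≡121, 87^64≡11; 77 = 64 + 8 + 4 + 1, so 87^77 ≡ 11·121·11·87 ≡ 26 (mod 133)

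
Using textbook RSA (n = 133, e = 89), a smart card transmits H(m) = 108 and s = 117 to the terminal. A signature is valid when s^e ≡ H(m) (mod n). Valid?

yes

s^2 ≡ 117^2 = 13689 ≡ 123
s^4 ≡ 123^2 = 15129 ≡ 100
s^8 ≡ 100^2 = 10000 ≡ 25
s^16 ≡ 25^2 = 625 ≡ 93
s^32 ≡ 93^2 = 8649 ≡ 4
s^64 ≡ 4^2 = 16
89 = 64 + 16 + 8 + 1, so s^89 ≡ 16·93·25·117 ≡ 108 (mod 133)
108 = H(m), so the signature checks out.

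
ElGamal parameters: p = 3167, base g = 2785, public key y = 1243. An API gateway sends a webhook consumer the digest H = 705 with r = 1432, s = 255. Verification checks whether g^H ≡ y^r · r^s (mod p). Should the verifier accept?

Left side g^H mod p:
2785^2 = 7756225 ≡ 242
2785^4 ≡ 242^2 = 58564 ≡ 1558
2785^8 ≡ 1558^2 = 2427364 ≡ 1442
2785^16 ≡ 1442^2 = 2079364 ≡ 1812
2785^32 ≡ 1812^2 = 3283344 ≡ 2332
2785^64 ≡ 2332^2 = 5438224 ≡ 485
2785^128 ≡ 485^2 = 235225 ≡ 867
2785^256 ≡ 867^2 = 751689 ≡ 1110
2785^512 ≡ 1110^2 = 1232100 ≡ 137
705 = 512 + 128 + 64 + 1, so 2785^705 ≡ 137·867·485·2785 ≡ 2367 (mod 3167)
Right side y^r · r^s mod p:
1243^2 = 1545049 ≡ 2720
1243^4 ≡ 2720^2 = 7398400 ≡ 288
1243^8 ≡ 288^2 = 82944 ≡ 602
1243^16 ≡ 602^2 = 362404 ≡ 1366
1243^32 ≡ 1366^2 = 1865956 ≡ 593
1243^64 ≡ 593^2 = 351649 ≡ 112
1243^128 ≡ 112^2 = 12544 ≡ 3043
1243^256 ≡ 3043^2 = 9259849 ≡ 2708
1243^512 ≡ 2708^2 = 7333264 ≡ 1659
1243^1024 ≡ 1659^2 = 2752281 ≡ 158
1432 = 1024 + 256 + 128 + 16 + 8, so 1243^1432 ≡ 158·2708·3043·1366·602 ≡ 565 (mod 3167)
1432^2 = 2050624 ≡ 1575
1432^4 ≡ 1575^2 = 2480625 ≡ 864
1432^8 ≡ 864^2 = 746496 ≡ 2251
1432^16 ≡ 2251^2 = 5067001 ≡ 2968
1432^32 ≡ 2968^2 = 8809024 ≡ 1597
1432^64 ≡ 1597^2 = 2550409 ≡ 974
1432^128 ≡ 974^2 = 948676 ≡ 1743
255 = 128 + 64 + 32 + 16 + 8 + 4 + 2 + 1, so 1432^255 ≡ 1743·974·1597·2968·2251·864·1575·1432 ≡ 2743 (mod 3167)
565·2743 = 1549795 ≡ 1132 (mod 3167)
2367 ≠ 1132, so verification fails.

reject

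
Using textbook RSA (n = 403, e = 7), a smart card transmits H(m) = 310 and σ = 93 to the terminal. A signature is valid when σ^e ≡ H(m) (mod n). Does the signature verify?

Squares mod 403: σ^1≡93, σ^2≡186, σ^4≡341
7 = 4 + 2 + 1, so σ^7 ≡ 341·186·93 ≡ 310 (mod 403)
σ^7 mod 403 = 310 matches H(m).

verifies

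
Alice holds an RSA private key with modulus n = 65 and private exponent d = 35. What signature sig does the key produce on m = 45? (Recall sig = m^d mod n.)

m^35 mod 65 = 50

50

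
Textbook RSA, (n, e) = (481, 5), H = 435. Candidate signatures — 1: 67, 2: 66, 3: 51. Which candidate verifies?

Candidate 1: Squares mod 481: 67^1≡67, 67^2≡160, 67^4≡107; 5 = 4 + 1, so 67^5 ≡ 107·67 ≡ 435 (mod 481)
  → matches H = 435
Candidate 2: Squares mod 481: 66^1≡66, 66^2≡27, 66^4≡248; 5 = 4 + 1, so 66^5 ≡ 248·66 ≡ 14 (mod 481)
Candidate 3: Squares mod 481: 51^1≡51, 51^2≡196, 51^4≡417; 5 = 4 + 1, so 51^5 ≡ 417·51 ≡ 103 (mod 481)

1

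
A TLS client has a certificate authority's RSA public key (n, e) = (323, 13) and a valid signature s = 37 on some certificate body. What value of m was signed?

284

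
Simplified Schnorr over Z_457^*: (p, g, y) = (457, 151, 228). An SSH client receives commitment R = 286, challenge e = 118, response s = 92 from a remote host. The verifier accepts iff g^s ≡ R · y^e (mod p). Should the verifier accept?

accept

g^s mod p:
151^2 = 22801 ≡ 408
151^4 ≡ 408^2 = 166464 ≡ 116
151^8 ≡ 116^2 = 13456 ≡ 203
151^16 ≡ 203^2 = 41209 ≡ 79
151^32 ≡ 79^2 = 6241 ≡ 300
151^64 ≡ 300^2 = 90000 ≡ 428
92 = 64 + 16 + 8 + 4, so 151^92 ≡ 428·79·203·116 ≡ 382 (mod 457)
R · y^e mod p:
228^2 = 51984 ≡ 343
228^4 ≡ 343^2 = 117649 ≡ 200
228^8 ≡ 200^2 = 40000 ≡ 241
228^16 ≡ 241^2 = 58081 ≡ 42
228^32 ≡ 42^2 = 1764 ≡ 393
228^64 ≡ 393^2 = 154449 ≡ 440
118 = 64 + 32 + 16 + 4 + 2, so 228^118 ≡ 440·393·42·200·343 ≡ 257 (mod 457)
286·257 = 73502 ≡ 382 (mod 457)
382 ≡ 382 (mod 457); signature holds.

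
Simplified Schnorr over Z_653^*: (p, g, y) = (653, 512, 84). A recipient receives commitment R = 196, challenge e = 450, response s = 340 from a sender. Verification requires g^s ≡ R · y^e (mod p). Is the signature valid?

invalid

g^s mod p:
512^2 = 262144 ≡ 291
512^4 ≡ 291^2 = 84681 ≡ 444
512^8 ≡ 444^2 = 197136 ≡ 583
512^16 ≡ 583^2 = 339889 ≡ 329
512^32 ≡ 329^2 = 108241 ≡ 496
512^64 ≡ 496^2 = 246016 ≡ 488
512^128 ≡ 488^2 = 238144 ≡ 452
512^256 ≡ 452^2 = 204304 ≡ 568
340 = 256 + 64 + 16 + 4, so 512^340 ≡ 568·488·329·444 ≡ 230 (mod 653)
R · y^e mod p:
84^2 = 7056 ≡ 526
84^4 ≡ 526^2 = 276676 ≡ 457
84^8 ≡ 457^2 = 208849 ≡ 542
84^16 ≡ 542^2 = 293764 ≡ 567
84^32 ≡ 567^2 = 321489 ≡ 213
84^64 ≡ 213^2 = 45369 ≡ 312
84^128 ≡ 312^2 = 97344 ≡ 47
84^256 ≡ 47^2 = 2209 ≡ 250
450 = 256 + 128 + 64 + 2, so 84^450 ≡ 250·47·312·526 ≡ 470 (mod 653)
196·470 = 92120 ≡ 47 (mod 653)
230 ≠ 47; the check fails.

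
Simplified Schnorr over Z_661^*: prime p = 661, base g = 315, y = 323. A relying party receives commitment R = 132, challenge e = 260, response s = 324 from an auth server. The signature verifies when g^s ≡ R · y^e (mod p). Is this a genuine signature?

g^s mod p:
315^324 mod 661 = 581
R · y^e mod p:
323^260 mod 661 = 400
132·400 = 52800 ≡ 581 (mod 661)
581 ≡ 581 (mod 661); signature holds.

genuine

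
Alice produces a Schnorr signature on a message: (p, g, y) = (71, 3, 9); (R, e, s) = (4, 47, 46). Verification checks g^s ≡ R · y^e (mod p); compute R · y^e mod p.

2

9^47 mod 71 = 36
R · y^e ≡ 4·36 = 144 ≡ 2 (mod 71)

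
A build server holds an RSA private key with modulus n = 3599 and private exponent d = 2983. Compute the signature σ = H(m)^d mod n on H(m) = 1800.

1813

Squares mod 3599: (H(m))^1≡1800, (H(m))^2≡900, (H(m))^4≡225, (H(m))^8≡239, (H(m))^16≡3136, (H(m))^32≡2028, (H(m))^64≡2726, (H(m))^128≡2740, (H(m))^256≡86, (H(m))^512≡198, (H(m))^1024≡3214, (H(m))^2048≡666
2983 = 2048 + 512 + 256 + 128 + 32 + 4 + 2 + 1, so (H(m))^2983 ≡ 666·198·86·2740·2028·225·900·1800 ≡ 1813 (mod 3599)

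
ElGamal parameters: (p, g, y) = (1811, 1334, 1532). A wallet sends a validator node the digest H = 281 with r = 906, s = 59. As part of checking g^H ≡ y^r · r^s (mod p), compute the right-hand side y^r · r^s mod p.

1532^2 = 2347024 ≡ 1779
1532^4 ≡ 1779^2 = 3164841 ≡ 1024
1532^8 ≡ 1024^2 = 1048576 ≡ 7
1532^16 ≡ 7^2 = 49
1532^32 ≡ 49^2 = 2401 ≡ 590
1532^64 ≡ 590^2 = 348100 ≡ 388
1532^128 ≡ 388^2 = 150544 ≡ 231
1532^256 ≡ 231^2 = 53361 ≡ 842
1532^512 ≡ 842^2 = 708964 ≡ 863
906 = 512 + 256 + 128 + 8 + 2, so 1532^906 ≡ 863·842·231·7·1779 ≡ 279 (mod 1811)
906^2 = 820836 ≡ 453
906^4 ≡ 453^2 = 205209 ≡ 566
906^8 ≡ 566^2 = 320356 ≡ 1620
906^16 ≡ 1620^2 = 2624400 ≡ 261
906^32 ≡ 261^2 = 68121 ≡ 1114
59 = 32 + 16 + 8 + 2 + 1, so 906^59 ≡ 1114·261·1620·453·906 ≡ 264 (mod 1811)
y^r · r^s ≡ 279·264 = 73656 ≡ 1216 (mod 1811)

1216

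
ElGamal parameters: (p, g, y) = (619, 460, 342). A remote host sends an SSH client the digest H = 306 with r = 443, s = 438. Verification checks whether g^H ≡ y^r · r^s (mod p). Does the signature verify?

Left side g^H mod p:
460^2 = 211600 ≡ 521
460^4 ≡ 521^2 = 271441 ≡ 319
460^8 ≡ 319^2 = 101761 ≡ 245
460^16 ≡ 245^2 = 60025 ≡ 601
460^32 ≡ 601^2 = 361201 ≡ 324
460^64 ≡ 324^2 = 104976 ≡ 365
460^128 ≡ 365^2 = 133225 ≡ 140
460^256 ≡ 140^2 = 19600 ≡ 411
306 = 256 + 32 + 16 + 2, so 460^306 ≡ 411·324·601·521 ≡ 81 (mod 619)
Right side y^r · r^s mod p:
342^2 = 116964 ≡ 592
342^4 ≡ 592^2 = 350464 ≡ 110
342^8 ≡ 110^2 = 12100 ≡ 339
342^16 ≡ 339^2 = 114921 ≡ 406
342^32 ≡ 406^2 = 164836 ≡ 182
342^64 ≡ 182^2 = 33124 ≡ 317
342^128 ≡ 317^2 = 100489 ≡ 211
342^256 ≡ 211^2 = 44521 ≡ 572
443 = 256 + 128 + 32 + 16 + 8 + 2 + 1, so 342^443 ≡ 572·211·182·406·339·592·342 ≡ 377 (mod 619)
443^2 = 196249 ≡ 26
443^4 ≡ 26^2 = 676 ≡ 57
443^8 ≡ 57^2 = 3249 ≡ 154
443^16 ≡ 154^2 = 23716 ≡ 194
443^32 ≡ 194^2 = 37636 ≡ 496
443^64 ≡ 496^2 = 246016 ≡ 273
443^128 ≡ 273^2 = 74529 ≡ 249
443^256 ≡ 249^2 = 62001 ≡ 101
438 = 256 + 128 + 32 + 16 + 4 + 2, so 443^438 ≡ 101·249·496·194·57·26 ≡ 125 (mod 619)
377·125 = 47125 ≡ 81 (mod 619)
81 ≡ 81 (mod 619), so the signature is genuine.

verifies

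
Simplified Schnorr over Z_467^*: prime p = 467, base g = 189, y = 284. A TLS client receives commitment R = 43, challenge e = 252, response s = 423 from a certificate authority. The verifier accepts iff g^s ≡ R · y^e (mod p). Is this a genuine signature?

genuine

g^s mod p:
Squares mod 467: 189^1≡189, 189^2≡229, 189^4≡137, 189^8≡89, 189^16≡449, 189^32≡324, 189^64≡368, 189^128≡461, 189^256≡36
423 = 256 + 128 + 32 + 4 + 2 + 1, so 189^423 ≡ 36·461·324·137·229·189 ≡ 335 (mod 467)
R · y^e mod p:
Squares mod 467: 284^1≡284, 284^2≡332, 284^4≡12, 284^8≡144, 284^16≡188, 284^32≡319, 284^64≡422, 284^128≡157
252 = 128 + 64 + 32 + 16 + 8 + 4, so 284^252 ≡ 157·422·319·188·144·12 ≡ 225 (mod 467)
43·225 = 9675 ≡ 335 (mod 467)
335 ≡ 335 (mod 467); signature holds.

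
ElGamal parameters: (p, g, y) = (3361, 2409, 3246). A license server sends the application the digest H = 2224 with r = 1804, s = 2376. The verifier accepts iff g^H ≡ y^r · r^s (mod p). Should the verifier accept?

accept

Left side g^H mod p:
2409^2224 mod 3361 = 3343
Right side y^r · r^s mod p:
3246^1804 mod 3361 = 2671
1804^2376 mod 3361 = 643
2671·643 = 1717453 ≡ 3343 (mod 3361)
3343 ≡ 3343 (mod 3361), so the signature is genuine.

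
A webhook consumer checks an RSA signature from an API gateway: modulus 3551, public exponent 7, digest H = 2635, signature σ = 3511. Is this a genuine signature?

σ^7 mod 3551 = 916
The recovered value 916 does not match the digest 2635.

forged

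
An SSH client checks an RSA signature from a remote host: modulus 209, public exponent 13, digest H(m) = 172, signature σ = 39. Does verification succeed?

passes

σ^2 ≡ 39^2 = 1521 ≡ 58
σ^4 ≡ 58^2 = 3364 ≡ 20
σ^8 ≡ 20^2 = 400 ≡ 191
13 = 8 + 4 + 1, so σ^13 ≡ 191·20·39 ≡ 172 (mod 209)
σ^13 mod 209 = 172 matches H(m).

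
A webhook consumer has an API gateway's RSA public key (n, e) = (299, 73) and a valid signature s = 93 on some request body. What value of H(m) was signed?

s^2 ≡ 93^2 = 8649 ≡ 277
s^4 ≡ 277^2 = 76729 ≡ 185
s^8 ≡ 185^2 = 34225 ≡ 139
s^16 ≡ 139^2 = 19321 ≡ 185
s^32 ≡ 185^2 = 34225 ≡ 139
s^64 ≡ 139^2 = 19321 ≡ 185
73 = 64 + 8 + 1, so s^73 ≡ 185·139·93 ≡ 93 (mod 299)

93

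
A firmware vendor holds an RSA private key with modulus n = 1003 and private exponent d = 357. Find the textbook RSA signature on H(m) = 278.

(H(m))^2 ≡ 278^2 = 77284 ≡ 53
(H(m))^4 ≡ 53^2 = 2809 ≡ 803
(H(m))^8 ≡ 803^2 = 644809 ≡ 883
(H(m))^16 ≡ 883^2 = 779689 ≡ 358
(H(m))^32 ≡ 358^2 = 128164 ≡ 783
(H(m))^64 ≡ 783^2 = 613089 ≡ 256
(H(m))^128 ≡ 256^2 = 65536 ≡ 341
(H(m))^256 ≡ 341^2 = 116281 ≡ 936
357 = 256 + 64 + 32 + 4 + 1, so (H(m))^357 ≡ 936·256·783·803·278 ≡ 211 (mod 1003)

211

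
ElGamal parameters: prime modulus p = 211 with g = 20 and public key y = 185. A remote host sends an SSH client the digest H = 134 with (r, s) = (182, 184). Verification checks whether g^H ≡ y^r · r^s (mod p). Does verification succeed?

Left side g^H mod p:
20^2 = 400 ≡ 189
20^4 ≡ 189^2 = 35721 ≡ 62
20^8 ≡ 62^2 = 3844 ≡ 46
20^16 ≡ 46^2 = 2116 ≡ 6
20^32 ≡ 6^2 = 36
20^64 ≡ 36^2 = 1296 ≡ 30
20^128 ≡ 30^2 = 900 ≡ 56
134 = 128 + 4 + 2, so 20^134 ≡ 56·62·189 ≡ 209 (mod 211)
Right side y^r · r^s mod p:
185^2 = 34225 ≡ 43
185^4 ≡ 43^2 = 1849 ≡ 161
185^8 ≡ 161^2 = 25921 ≡ 179
185^16 ≡ 179^2 = 32041 ≡ 180
185^32 ≡ 180^2 = 32400 ≡ 117
185^64 ≡ 117^2 = 13689 ≡ 185
185^128 ≡ 185^2 = 34225 ≡ 43
182 = 128 + 32 + 16 + 4 + 2, so 185^182 ≡ 43·117·180·161·43 ≡ 14 (mod 211)
182^2 = 33124 ≡ 208
182^4 ≡ 208^2 = 43264 ≡ 9
182^8 ≡ 9^2 = 81
182^16 ≡ 81^2 = 6561 ≡ 20
182^32 ≡ 20^2 = 400 ≡ 189
182^64 ≡ 189^2 = 35721 ≡ 62
182^128 ≡ 62^2 = 3844 ≡ 46
184 = 128 + 32 + 16 + 8, so 182^184 ≡ 46·189·20·81 ≡ 30 (mod 211)
14·30 = 420 ≡ 209 (mod 211)
209 ≡ 209 (mod 211), so the signature is genuine.

passes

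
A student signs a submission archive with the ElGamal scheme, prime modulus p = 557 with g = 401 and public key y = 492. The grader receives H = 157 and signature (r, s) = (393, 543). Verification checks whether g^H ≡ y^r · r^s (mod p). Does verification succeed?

fails

Left side g^H mod p:
401^2 = 160801 ≡ 385
401^4 ≡ 385^2 = 148225 ≡ 63
401^8 ≡ 63^2 = 3969 ≡ 70
401^16 ≡ 70^2 = 4900 ≡ 444
401^32 ≡ 444^2 = 197136 ≡ 515
401^64 ≡ 515^2 = 265225 ≡ 93
401^128 ≡ 93^2 = 8649 ≡ 294
157 = 128 + 16 + 8 + 4 + 1, so 401^157 ≡ 294·444·70·63·401 ≡ 498 (mod 557)
Right side y^r · r^s mod p:
492^2 = 242064 ≡ 326
492^4 ≡ 326^2 = 106276 ≡ 446
492^8 ≡ 446^2 = 198916 ≡ 67
492^16 ≡ 67^2 = 4489 ≡ 33
492^32 ≡ 33^2 = 1089 ≡ 532
492^64 ≡ 532^2 = 283024 ≡ 68
492^128 ≡ 68^2 = 4624 ≡ 168
492^256 ≡ 168^2 = 28224 ≡ 374
393 = 256 + 128 + 8 + 1, so 492^393 ≡ 374·168·67·492 ≡ 131 (mod 557)
393^2 = 154449 ≡ 160
393^4 ≡ 160^2 = 25600 ≡ 535
393^8 ≡ 535^2 = 286225 ≡ 484
393^16 ≡ 484^2 = 234256 ≡ 316
393^32 ≡ 316^2 = 99856 ≡ 153
393^64 ≡ 153^2 = 23409 ≡ 15
393^128 ≡ 15^2 = 225
393^256 ≡ 225^2 = 50625 ≡ 495
393^512 ≡ 495^2 = 245025 ≡ 502
543 = 512 + 16 + 8 + 4 + 2 + 1, so 393^543 ≡ 502·316·484·535·160·393 ≡ 340 (mod 557)
131·340 = 44540 ≡ 537 (mod 557)
498 ≠ 537, so verification fails.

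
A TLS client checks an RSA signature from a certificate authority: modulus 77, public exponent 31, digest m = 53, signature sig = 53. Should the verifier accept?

accept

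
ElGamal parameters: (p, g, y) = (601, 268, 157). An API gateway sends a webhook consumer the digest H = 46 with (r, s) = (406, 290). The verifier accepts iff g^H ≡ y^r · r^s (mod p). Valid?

yes

Left side g^H mod p:
268^2 = 71824 ≡ 305
268^4 ≡ 305^2 = 93025 ≡ 471
268^8 ≡ 471^2 = 221841 ≡ 72
268^16 ≡ 72^2 = 5184 ≡ 376
268^32 ≡ 376^2 = 141376 ≡ 141
46 = 32 + 8 + 4 + 2, so 268^46 ≡ 141·72·471·305 ≡ 162 (mod 601)
Right side y^r · r^s mod p:
157^2 = 24649 ≡ 8
157^4 ≡ 8^2 = 64
157^8 ≡ 64^2 = 4096 ≡ 490
157^16 ≡ 490^2 = 240100 ≡ 301
157^32 ≡ 301^2 = 90601 ≡ 451
157^64 ≡ 451^2 = 203401 ≡ 263
157^128 ≡ 263^2 = 69169 ≡ 54
157^256 ≡ 54^2 = 2916 ≡ 512
406 = 256 + 128 + 16 + 4 + 2, so 157^406 ≡ 512·54·301·64·8 ≡ 512 (mod 601)
406^2 = 164836 ≡ 162
406^4 ≡ 162^2 = 26244 ≡ 401
406^8 ≡ 401^2 = 160801 ≡ 334
406^16 ≡ 334^2 = 111556 ≡ 371
406^32 ≡ 371^2 = 137641 ≡ 12
406^64 ≡ 12^2 = 144
406^128 ≡ 144^2 = 20736 ≡ 302
406^256 ≡ 302^2 = 91204 ≡ 453
290 = 256 + 32 + 2, so 406^290 ≡ 453·12·162 ≡ 167 (mod 601)
512·167 = 85504 ≡ 162 (mod 601)
162 ≡ 162 (mod 601), so the signature is genuine.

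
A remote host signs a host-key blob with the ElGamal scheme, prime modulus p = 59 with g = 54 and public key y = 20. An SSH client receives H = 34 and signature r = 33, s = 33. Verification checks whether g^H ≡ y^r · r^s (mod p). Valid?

no

Left side g^H mod p:
54^2 = 2916 ≡ 25
54^4 ≡ 25^2 = 625 ≡ 35
54^8 ≡ 35^2 = 1225 ≡ 45
54^16 ≡ 45^2 = 2025 ≡ 19
54^32 ≡ 19^2 = 361 ≡ 7
34 = 32 + 2, so 54^34 ≡ 7·25 ≡ 57 (mod 59)
Right side y^r · r^s mod p:
20^2 = 400 ≡ 46
20^4 ≡ 46^2 = 2116 ≡ 51
20^8 ≡ 51^2 = 2601 ≡ 5
20^16 ≡ 5^2 = 25
20^32 ≡ 25^2 = 625 ≡ 35
33 = 32 + 1, so 20^33 ≡ 35·20 ≡ 51 (mod 59)
33^2 = 1089 ≡ 27
33^4 ≡ 27^2 = 729 ≡ 21
33^8 ≡ 21^2 = 441 ≡ 28
33^16 ≡ 28^2 = 784 ≡ 17
33^32 ≡ 17^2 = 289 ≡ 53
33 = 32 + 1, so 33^33 ≡ 53·33 ≡ 38 (mod 59)
51·38 = 1938 ≡ 50 (mod 59)
57 ≠ 50, so verification fails.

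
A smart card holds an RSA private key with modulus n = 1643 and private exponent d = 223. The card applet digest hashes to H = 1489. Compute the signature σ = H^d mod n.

1582

H^2 ≡ 1489^2 = 2217121 ≡ 714
H^4 ≡ 714^2 = 509796 ≡ 466
H^8 ≡ 466^2 = 217156 ≡ 280
H^16 ≡ 280^2 = 78400 ≡ 1179
H^32 ≡ 1179^2 = 1390041 ≡ 63
H^64 ≡ 63^2 = 3969 ≡ 683
H^128 ≡ 683^2 = 466489 ≡ 1520
223 = 128 + 64 + 16 + 8 + 4 + 2 + 1, so H^223 ≡ 1520·683·1179·280·466·714·1489 ≡ 1582 (mod 1643)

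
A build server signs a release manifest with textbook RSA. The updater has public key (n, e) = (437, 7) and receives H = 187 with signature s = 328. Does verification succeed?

passes

Squares mod 437: s^1≡328, s^2≡82, s^4≡169
7 = 4 + 2 + 1, so s^7 ≡ 169·82·328 ≡ 187 (mod 437)
Since 187 equals the digest 187, verification succeeds.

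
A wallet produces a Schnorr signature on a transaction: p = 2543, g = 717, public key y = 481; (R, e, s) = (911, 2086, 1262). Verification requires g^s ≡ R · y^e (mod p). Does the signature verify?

g^s mod p:
Squares mod 2543: 717^1≡717, 717^2≡403, 717^4≡2200, 717^8≡671, 717^16≡130, 717^32≡1642, 717^64≡584, 717^128≡294, 717^256≡2517, 717^512≡676, 717^1024≡1779
1262 = 1024 + 128 + 64 + 32 + 8 + 4 + 2, so 717^1262 ≡ 1779·294·584·1642·671·2200·403 ≡ 249 (mod 2543)
R · y^e mod p:
Squares mod 2543: 481^1≡481, 481^2≡2491, 481^4≡161, 481^8≡491, 481^16≡2039, 481^32≡2259, 481^64≡1823, 481^128≡2171, 481^256≡1062, 481^512≡1295, 481^1024≡1188, 481^2048≡2522
2086 = 2048 + 32 + 4 + 2, so 481^2086 ≡ 2522·2259·161·2491 ≡ 1197 (mod 2543)
911·1197 = 1090467 ≡ 2063 (mod 2543)
249 ≠ 2063; the check fails.

does not verify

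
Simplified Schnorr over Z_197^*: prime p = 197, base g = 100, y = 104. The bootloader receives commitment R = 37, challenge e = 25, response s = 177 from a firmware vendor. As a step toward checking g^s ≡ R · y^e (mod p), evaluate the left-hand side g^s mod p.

158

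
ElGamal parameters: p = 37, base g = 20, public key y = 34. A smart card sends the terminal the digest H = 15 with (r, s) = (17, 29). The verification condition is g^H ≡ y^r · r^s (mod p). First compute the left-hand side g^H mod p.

23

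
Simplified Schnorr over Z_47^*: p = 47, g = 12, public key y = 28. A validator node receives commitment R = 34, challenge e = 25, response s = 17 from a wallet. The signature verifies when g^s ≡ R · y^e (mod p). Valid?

g^s mod p:
12^2 = 144 ≡ 3
12^4 ≡ 3^2 = 9
12^8 ≡ 9^2 = 81 ≡ 34
12^16 ≡ 34^2 = 1156 ≡ 28
17 = 16 + 1, so 12^17 ≡ 28·12 ≡ 7 (mod 47)
R · y^e mod p:
28^2 = 784 ≡ 32
28^4 ≡ 32^2 = 1024 ≡ 37
28^8 ≡ 37^2 = 1369 ≡ 6
28^16 ≡ 6^2 = 36
25 = 16 + 8 + 1, so 28^25 ≡ 36·6·28 ≡ 32 (mod 47)
34·32 = 1088 ≡ 7 (mod 47)
7 ≡ 7 (mod 47); signature holds.

yes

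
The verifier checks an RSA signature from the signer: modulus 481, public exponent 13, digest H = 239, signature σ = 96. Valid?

yes

Squares mod 481: σ^1≡96, σ^2≡77, σ^4≡157, σ^8≡118
13 = 8 + 4 + 1, so σ^13 ≡ 118·157·96 ≡ 239 (mod 481)
σ^13 mod 481 = 239 matches H.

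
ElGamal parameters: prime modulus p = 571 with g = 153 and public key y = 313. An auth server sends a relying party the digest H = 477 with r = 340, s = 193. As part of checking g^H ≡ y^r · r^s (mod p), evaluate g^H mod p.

218

Squares mod 571: 153^1≡153, 153^2≡569, 153^4≡4, 153^8≡16, 153^16≡256, 153^32≡442, 153^64≡82, 153^128≡443, 153^256≡396
477 = 256 + 128 + 64 + 16 + 8 + 4 + 1, so 153^477 ≡ 396·443·82·256·16·4·153 ≡ 218 (mod 571)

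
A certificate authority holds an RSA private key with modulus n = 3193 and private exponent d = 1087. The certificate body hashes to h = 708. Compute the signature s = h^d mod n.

h^1087 mod 3193 = 2258

2258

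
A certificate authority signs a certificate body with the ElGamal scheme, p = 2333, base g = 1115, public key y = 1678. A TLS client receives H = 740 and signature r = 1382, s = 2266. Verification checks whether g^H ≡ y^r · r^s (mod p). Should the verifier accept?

Left side g^H mod p:
Squares mod 2333: 1115^1≡1115, 1115^2≡2069, 1115^4≡2039, 1115^8≡115, 1115^16≡1560, 1115^32≡281, 1115^64≡1972, 1115^128≡2006, 1115^256≡1944, 1115^512≡2009
740 = 512 + 128 + 64 + 32 + 4, so 1115^740 ≡ 2009·2006·1972·281·2039 ≡ 1604 (mod 2333)
Right side y^r · r^s mod p:
Squares mod 2333: 1678^1≡1678, 1678^2≡2086, 1678^4≡351, 1678^8≡1885, 1678^16≡66, 1678^32≡2023, 1678^64≡447, 1678^128≡1504, 1678^256≡1339, 1678^512≡1177, 1678^1024≡1860
1382 = 1024 + 256 + 64 + 32 + 4 + 2, so 1678^1382 ≡ 1860·1339·447·2023·351·2086 ≡ 599 (mod 2333)
Squares mod 2333: 1382^1≡1382, 1382^2≡1530, 1382^4≡901, 1382^8≡2250, 1382^16≡2223, 1382^32≡435, 1382^64≡252, 1382^128≡513, 1382^256≡1873, 1382^512≡1630, 1382^1024≡1946, 1382^2048≡457
2266 = 2048 + 128 + 64 + 16 + 8 + 2, so 1382^2266 ≡ 457·513·252·2223·2250·1530 ≡ 1984 (mod 2333)
599·1984 = 1188416 ≡ 919 (mod 2333)
1604 ≠ 919, so verification fails.

reject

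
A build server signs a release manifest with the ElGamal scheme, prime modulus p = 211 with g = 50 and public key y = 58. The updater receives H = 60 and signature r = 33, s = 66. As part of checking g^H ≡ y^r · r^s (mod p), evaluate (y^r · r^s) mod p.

199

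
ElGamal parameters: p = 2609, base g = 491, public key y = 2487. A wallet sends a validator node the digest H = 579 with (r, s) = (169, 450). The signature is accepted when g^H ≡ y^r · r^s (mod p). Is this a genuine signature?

genuine

Left side g^H mod p:
Squares mod 2609: 491^1≡491, 491^2≡1053, 491^4≡2593, 491^8≡256, 491^16≡311, 491^32≡188, 491^64≡1427, 491^128≡1309, 491^256≡1977, 491^512≡247
579 = 512 + 64 + 2 + 1, so 491^579 ≡ 247·1427·1053·491 ≡ 2436 (mod 2609)
Right side y^r · r^s mod p:
Squares mod 2609: 2487^1≡2487, 2487^2≡1839, 2487^4≡657, 2487^8≡1164, 2487^16≡825, 2487^32≡2285, 2487^64≡616, 2487^128≡1151
169 = 128 + 32 + 8 + 1, so 2487^169 ≡ 1151·2285·1164·2487 ≡ 2353 (mod 2609)
Squares mod 2609: 169^1≡169, 169^2≡2471, 169^4≡781, 169^8≡2064, 169^16≡2208, 169^32≡1652, 169^64≡90, 169^128≡273, 169^256≡1477
450 = 256 + 128 + 64 + 2, so 169^450 ≡ 1477·273·90·2471 ≡ 1988 (mod 2609)
2353·1988 = 4677764 ≡ 2436 (mod 2609)
2436 ≡ 2436 (mod 2609), so the signature is genuine.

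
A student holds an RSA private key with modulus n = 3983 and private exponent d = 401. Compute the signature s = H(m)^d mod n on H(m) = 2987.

Squares mod 3983: (H(m))^1≡2987, (H(m))^2≡249, (H(m))^4≡2256, (H(m))^8≡3245, (H(m))^16≡2956, (H(m))^32≡3217, (H(m))^64≡1255, (H(m))^128≡1740, (H(m))^256≡520
401 = 256 + 128 + 16 + 1, so (H(m))^401 ≡ 520·1740·2956·2987 ≡ 2908 (mod 3983)

2908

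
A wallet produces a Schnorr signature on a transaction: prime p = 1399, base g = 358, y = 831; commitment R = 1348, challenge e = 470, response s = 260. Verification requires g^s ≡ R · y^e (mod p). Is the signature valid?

invalid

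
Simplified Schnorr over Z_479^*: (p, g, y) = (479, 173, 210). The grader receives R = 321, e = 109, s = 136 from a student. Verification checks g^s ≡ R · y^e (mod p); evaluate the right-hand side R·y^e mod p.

140

210^2 = 44100 ≡ 32
210^4 ≡ 32^2 = 1024 ≡ 66
210^8 ≡ 66^2 = 4356 ≡ 45
210^16 ≡ 45^2 = 2025 ≡ 109
210^32 ≡ 109^2 = 11881 ≡ 385
210^64 ≡ 385^2 = 148225 ≡ 214
109 = 64 + 32 + 8 + 4 + 1, so 210^109 ≡ 214·385·45·66·210 ≡ 84 (mod 479)
R · y^e ≡ 321·84 = 26964 ≡ 140 (mod 479)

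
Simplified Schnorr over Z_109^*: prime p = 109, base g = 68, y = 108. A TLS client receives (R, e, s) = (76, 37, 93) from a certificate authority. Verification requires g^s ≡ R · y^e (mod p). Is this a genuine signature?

genuine

g^s mod p:
Squares mod 109: 68^1≡68, 68^2≡46, 68^4≡45, 68^8≡63, 68^16≡45, 68^32≡63, 68^64≡45
93 = 64 + 16 + 8 + 4 + 1, so 68^93 ≡ 45·45·63·45·68 ≡ 33 (mod 109)
R · y^e mod p:
Squares mod 109: 108^1≡108, 108^2≡1, 108^4≡1, 108^8≡1, 108^16≡1, 108^32≡1
37 = 32 + 4 + 1, so 108^37 ≡ 1·1·108 ≡ 108 (mod 109)
76·108 = 8208 ≡ 33 (mod 109)
33 ≡ 33 (mod 109); signature holds.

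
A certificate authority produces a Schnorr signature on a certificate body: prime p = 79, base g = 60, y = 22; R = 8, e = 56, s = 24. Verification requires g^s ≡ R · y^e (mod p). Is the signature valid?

g^s mod p:
60^2 = 3600 ≡ 45
60^4 ≡ 45^2 = 2025 ≡ 50
60^8 ≡ 50^2 = 2500 ≡ 51
60^16 ≡ 51^2 = 2601 ≡ 73
24 = 16 + 8, so 60^24 ≡ 73·51 ≡ 10 (mod 79)
R · y^e mod p:
22^2 = 484 ≡ 10
22^4 ≡ 10^2 = 100 ≡ 21
22^8 ≡ 21^2 = 441 ≡ 46
22^16 ≡ 46^2 = 2116 ≡ 62
22^32 ≡ 62^2 = 3844 ≡ 52
56 = 32 + 16 + 8, so 22^56 ≡ 52·62·46 ≡ 21 (mod 79)
8·21 = 168 ≡ 10 (mod 79)
10 ≡ 10 (mod 79); signature holds.

valid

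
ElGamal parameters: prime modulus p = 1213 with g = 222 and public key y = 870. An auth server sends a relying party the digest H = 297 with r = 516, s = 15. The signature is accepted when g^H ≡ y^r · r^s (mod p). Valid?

yes

Left side g^H mod p:
Squares mod 1213: 222^1≡222, 222^2≡764, 222^4≡243, 222^8≡825, 222^16≡132, 222^32≡442, 222^64≡71, 222^128≡189, 222^256≡544
297 = 256 + 32 + 8 + 1, so 222^297 ≡ 544·442·825·222 ≡ 77 (mod 1213)
Right side y^r · r^s mod p:
Squares mod 1213: 870^1≡870, 870^2≡1201, 870^4≡144, 870^8≡115, 870^16≡1095, 870^32≡581, 870^64≡347, 870^128≡322, 870^256≡579, 870^512≡453
516 = 512 + 4, so 870^516 ≡ 453·144 ≡ 943 (mod 1213)
Squares mod 1213: 516^1≡516, 516^2≡609, 516^4≡916, 516^8≡873
15 = 8 + 4 + 2 + 1, so 516^15 ≡ 873·916·609·516 ≡ 130 (mod 1213)
943·130 = 122590 ≡ 77 (mod 1213)
77 ≡ 77 (mod 1213), so the signature is genuine.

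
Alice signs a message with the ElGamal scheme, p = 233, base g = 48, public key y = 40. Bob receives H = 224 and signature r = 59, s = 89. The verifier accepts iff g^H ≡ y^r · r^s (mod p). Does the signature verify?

verifies

Left side g^H mod p:
Squares mod 233: 48^1≡48, 48^2≡207, 48^4≡210, 48^8≡63, 48^16≡8, 48^32≡64, 48^64≡135, 48^128≡51
224 = 128 + 64 + 32, so 48^224 ≡ 51·135·64 ≡ 37 (mod 233)
Right side y^r · r^s mod p:
Squares mod 233: 40^1≡40, 40^2≡202, 40^4≡29, 40^8≡142, 40^16≡126, 40^32≡32
59 = 32 + 16 + 8 + 2 + 1, so 40^59 ≡ 32·126·142·202·40 ≡ 168 (mod 233)
Squares mod 233: 59^1≡59, 59^2≡219, 59^4≡196, 59^8≡204, 59^16≡142, 59^32≡126, 59^64≡32
89 = 64 + 16 + 8 + 1, so 59^89 ≡ 32·142·204·59 ≡ 193 (mod 233)
168·193 = 32424 ≡ 37 (mod 233)
37 ≡ 37 (mod 233), so the signature is genuine.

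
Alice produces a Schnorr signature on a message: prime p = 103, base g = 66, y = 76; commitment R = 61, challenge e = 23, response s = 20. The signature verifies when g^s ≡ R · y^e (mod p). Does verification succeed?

passes

g^s mod p:
Squares mod 103: 66^1≡66, 66^2≡30, 66^4≡76, 66^8≡8, 66^16≡64
20 = 16 + 4, so 66^20 ≡ 64·76 ≡ 23 (mod 103)
R · y^e mod p:
Squares mod 103: 76^1≡76, 76^2≡8, 76^4≡64, 76^8≡79, 76^16≡61
23 = 16 + 4 + 2 + 1, so 76^23 ≡ 61·64·8·76 ≡ 100 (mod 103)
61·100 = 6100 ≡ 23 (mod 103)
23 ≡ 23 (mod 103); signature holds.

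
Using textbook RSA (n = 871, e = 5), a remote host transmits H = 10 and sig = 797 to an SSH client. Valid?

yes

sig^2 ≡ 797^2 = 635209 ≡ 250
sig^4 ≡ 250^2 = 62500 ≡ 659
5 = 4 + 1, so sig^5 ≡ 659·797 ≡ 10 (mod 871)
Since 10 equals the digest 10, verification succeeds.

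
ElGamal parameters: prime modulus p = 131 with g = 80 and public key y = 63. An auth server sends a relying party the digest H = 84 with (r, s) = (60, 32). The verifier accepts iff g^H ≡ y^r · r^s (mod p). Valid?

yes

Left side g^H mod p:
80^2 = 6400 ≡ 112
80^4 ≡ 112^2 = 12544 ≡ 99
80^8 ≡ 99^2 = 9801 ≡ 107
80^16 ≡ 107^2 = 11449 ≡ 52
80^32 ≡ 52^2 = 2704 ≡ 84
80^64 ≡ 84^2 = 7056 ≡ 113
84 = 64 + 16 + 4, so 80^84 ≡ 113·52·99 ≡ 84 (mod 131)
Right side y^r · r^s mod p:
63^2 = 3969 ≡ 39
63^4 ≡ 39^2 = 1521 ≡ 80
63^8 ≡ 80^2 = 6400 ≡ 112
63^16 ≡ 112^2 = 12544 ≡ 99
63^32 ≡ 99^2 = 9801 ≡ 107
60 = 32 + 16 + 8 + 4, so 63^60 ≡ 107·99·112·80 ≡ 112 (mod 131)
60^2 = 3600 ≡ 63
60^4 ≡ 63^2 = 3969 ≡ 39
60^8 ≡ 39^2 = 1521 ≡ 80
60^16 ≡ 80^2 = 6400 ≡ 112
60^32 ≡ 112^2 = 12544 ≡ 99
112·99 = 11088 ≡ 84 (mod 131)
84 ≡ 84 (mod 131), so the signature is genuine.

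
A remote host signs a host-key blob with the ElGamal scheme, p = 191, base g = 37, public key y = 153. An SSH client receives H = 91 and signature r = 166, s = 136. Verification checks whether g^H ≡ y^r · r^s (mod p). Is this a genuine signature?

forged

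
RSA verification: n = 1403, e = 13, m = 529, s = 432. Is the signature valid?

Squares mod 1403: s^1≡432, s^2≡25, s^4≡625, s^8≡591
13 = 8 + 4 + 1, so s^13 ≡ 591·625·432 ≡ 1198 (mod 1403)
s^13 mod 1403 = 1198, but m = 529.

invalid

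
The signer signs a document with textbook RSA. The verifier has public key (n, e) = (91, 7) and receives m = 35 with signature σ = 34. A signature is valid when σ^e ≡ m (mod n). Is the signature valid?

invalid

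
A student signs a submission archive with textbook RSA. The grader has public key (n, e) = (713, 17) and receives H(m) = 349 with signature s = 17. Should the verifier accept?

s^2 ≡ 17^2 = 289
s^4 ≡ 289^2 = 83521 ≡ 100
s^8 ≡ 100^2 = 10000 ≡ 18
s^16 ≡ 18^2 = 324
17 = 16 + 1, so s^17 ≡ 324·17 ≡ 517 (mod 713)
The recovered value 517 does not match the digest 349.

reject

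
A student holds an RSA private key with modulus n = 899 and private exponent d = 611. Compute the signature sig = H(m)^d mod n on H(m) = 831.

(H(m))^2 ≡ 831^2 = 690561 ≡ 129
(H(m))^4 ≡ 129^2 = 16641 ≡ 459
(H(m))^8 ≡ 459^2 = 210681 ≡ 315
(H(m))^16 ≡ 315^2 = 99225 ≡ 335
(H(m))^32 ≡ 335^2 = 112225 ≡ 749
(H(m))^64 ≡ 749^2 = 561001 ≡ 25
(H(m))^128 ≡ 25^2 = 625
(H(m))^256 ≡ 625^2 = 390625 ≡ 459
(H(m))^512 ≡ 459^2 = 210681 ≡ 315
611 = 512 + 64 + 32 + 2 + 1, so (H(m))^611 ≡ 315·25·749·129·831 ≡ 656 (mod 899)

656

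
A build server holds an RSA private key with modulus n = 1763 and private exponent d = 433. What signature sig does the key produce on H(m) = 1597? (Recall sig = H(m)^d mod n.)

Squares mod 1763: (H(m))^1≡1597, (H(m))^2≡1111, (H(m))^4≡221, (H(m))^8≡1240, (H(m))^16≡264, (H(m))^32≡939, (H(m))^64≡221, (H(m))^128≡1240, (H(m))^256≡264
433 = 256 + 128 + 32 + 16 + 1, so (H(m))^433 ≡ 264·1240·939·264·1597 ≡ 49 (mod 1763)

49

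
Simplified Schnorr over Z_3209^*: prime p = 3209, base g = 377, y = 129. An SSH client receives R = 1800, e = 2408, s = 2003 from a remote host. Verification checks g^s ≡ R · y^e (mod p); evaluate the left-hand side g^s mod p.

994

Squares mod 3209: 377^1≡377, 377^2≡933, 377^4≡850, 377^8≡475, 377^16≡995, 377^32≡1653, 377^64≡1550, 377^128≡2168, 377^256≡2248, 377^512≡2538, 377^1024≡981
2003 = 1024 + 512 + 256 + 128 + 64 + 16 + 2 + 1, so 377^2003 ≡ 981·2538·2248·2168·1550·995·933·377 ≡ 994 (mod 3209)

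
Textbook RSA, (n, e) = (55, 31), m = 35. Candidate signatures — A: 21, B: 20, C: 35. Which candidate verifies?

Candidate A: Squares mod 55: 21^1≡21, 21^2≡1, 21^4≡1, 21^8≡1, 21^16≡1; 31 = 16 + 8 + 4 + 2 + 1, so 21^31 ≡ 1·1·1·1·21 ≡ 21 (mod 55)
Candidate B: Squares mod 55: 20^1≡20, 20^2≡15, 20^4≡5, 20^8≡25, 20^16≡20; 31 = 16 + 8 + 4 + 2 + 1, so 20^31 ≡ 20·25·5·15·20 ≡ 20 (mod 55)
Candidate C: Squares mod 55: 35^1≡35, 35^2≡15, 35^4≡5, 35^8≡25, 35^16≡20; 31 = 16 + 8 + 4 + 2 + 1, so 35^31 ≡ 20·25·5·15·35 ≡ 35 (mod 55)
  → matches m = 35

C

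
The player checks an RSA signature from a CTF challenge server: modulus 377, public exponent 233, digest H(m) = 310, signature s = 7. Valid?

yes

s^2 ≡ 7^2 = 49
s^4 ≡ 49^2 = 2401 ≡ 139
s^8 ≡ 139^2 = 19321 ≡ 94
s^16 ≡ 94^2 = 8836 ≡ 165
s^32 ≡ 165^2 = 27225 ≡ 81
s^64 ≡ 81^2 = 6561 ≡ 152
s^128 ≡ 152^2 = 23104 ≡ 107
233 = 128 + 64 + 32 + 8 + 1, so s^233 ≡ 107·152·81·94·7 ≡ 310 (mod 377)
s^233 mod 377 = 310 matches H(m).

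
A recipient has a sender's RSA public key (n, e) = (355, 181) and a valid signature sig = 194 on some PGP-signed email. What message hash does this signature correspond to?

139

Squares mod 355: sig^1≡194, sig^2≡6, sig^4≡36, sig^8≡231, sig^16≡111, sig^32≡251, sig^64≡166, sig^128≡221
181 = 128 + 32 + 16 + 4 + 1, so sig^181 ≡ 221·251·111·36·194 ≡ 139 (mod 355)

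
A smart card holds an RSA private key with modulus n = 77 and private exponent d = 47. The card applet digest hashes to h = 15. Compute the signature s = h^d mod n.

h^2 ≡ 15^2 = 225 ≡ 71
h^4 ≡ 71^2 = 5041 ≡ 36
h^8 ≡ 36^2 = 1296 ≡ 64
h^16 ≡ 64^2 = 4096 ≡ 15
h^32 ≡ 15^2 = 225 ≡ 71
47 = 32 + 8 + 4 + 2 + 1, so h^47 ≡ 71·64·36·71·15 ≡ 71 (mod 77)

71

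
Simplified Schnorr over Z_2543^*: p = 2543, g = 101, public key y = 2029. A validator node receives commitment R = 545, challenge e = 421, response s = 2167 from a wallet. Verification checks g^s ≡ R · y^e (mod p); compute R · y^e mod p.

2262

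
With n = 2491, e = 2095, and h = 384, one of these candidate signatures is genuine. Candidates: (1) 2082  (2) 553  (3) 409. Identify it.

Candidate 1: Squares mod 2491: 2082^1≡2082, 2082^2≡384, 2082^4≡487, 2082^8≡524, 2082^16≡566, 2082^32≡1508, 2082^64≡2272, 2082^128≡632, 2082^256≡864, 2082^512≡1687, 2082^1024≡1247, 2082^2048≡625; 2095 = 2048 + 32 + 8 + 4 + 2 + 1, so 2082^2095 ≡ 625·1508·524·487·384·2082 ≡ 384 (mod 2491)
  → matches h = 384
Candidate 2: Squares mod 2491: 553^1≡553, 553^2≡1907, 553^4≡2280, 553^8≡2174, 553^16≡849, 553^32≡902, 553^64≡1538, 553^128≡1485, 553^256≡690, 553^512≡319, 553^1024≡2121, 553^2048≡2386; 2095 = 2048 + 32 + 8 + 4 + 2 + 1, so 553^2095 ≡ 2386·902·2174·2280·1907·553 ≡ 1249 (mod 2491)
Candidate 3: Squares mod 2491: 409^1≡409, 409^2≡384, 409^4≡487, 409^8≡524, 409^16≡566, 409^32≡1508, 409^64≡2272, 409^128≡632, 409^256≡864, 409^512≡1687, 409^1024≡1247, 409^2048≡625; 2095 = 2048 + 32 + 8 + 4 + 2 + 1, so 409^2095 ≡ 625·1508·524·487·384·409 ≡ 2107 (mod 2491)

1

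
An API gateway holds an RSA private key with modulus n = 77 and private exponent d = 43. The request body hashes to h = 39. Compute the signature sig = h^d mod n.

h^2 ≡ 39^2 = 1521 ≡ 58
h^4 ≡ 58^2 = 3364 ≡ 53
h^8 ≡ 53^2 = 2809 ≡ 37
h^16 ≡ 37^2 = 1369 ≡ 60
h^32 ≡ 60^2 = 3600 ≡ 58
43 = 32 + 8 + 2 + 1, so h^43 ≡ 58·37·58·39 ≡ 18 (mod 77)

18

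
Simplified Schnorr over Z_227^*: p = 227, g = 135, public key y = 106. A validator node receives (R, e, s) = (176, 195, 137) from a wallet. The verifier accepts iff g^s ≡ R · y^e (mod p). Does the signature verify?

does not verify

g^s mod p:
135^2 = 18225 ≡ 65
135^4 ≡ 65^2 = 4225 ≡ 139
135^8 ≡ 139^2 = 19321 ≡ 26
135^16 ≡ 26^2 = 676 ≡ 222
135^32 ≡ 222^2 = 49284 ≡ 25
135^64 ≡ 25^2 = 625 ≡ 171
135^128 ≡ 171^2 = 29241 ≡ 185
137 = 128 + 8 + 1, so 135^137 ≡ 185·26·135 ≡ 130 (mod 227)
R · y^e mod p:
106^2 = 11236 ≡ 113
106^4 ≡ 113^2 = 12769 ≡ 57
106^8 ≡ 57^2 = 3249 ≡ 71
106^16 ≡ 71^2 = 5041 ≡ 47
106^32 ≡ 47^2 = 2209 ≡ 166
106^64 ≡ 166^2 = 27556 ≡ 89
106^128 ≡ 89^2 = 7921 ≡ 203
195 = 128 + 64 + 2 + 1, so 106^195 ≡ 203·89·113·106 ≡ 162 (mod 227)
176·162 = 28512 ≡ 137 (mod 227)
130 ≠ 137; the check fails.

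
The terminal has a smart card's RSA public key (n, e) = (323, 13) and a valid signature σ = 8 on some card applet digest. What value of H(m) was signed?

179

σ^2 ≡ 8^2 = 64
σ^4 ≡ 64^2 = 4096 ≡ 220
σ^8 ≡ 220^2 = 48400 ≡ 273
13 = 8 + 4 + 1, so σ^13 ≡ 273·220·8 ≡ 179 (mod 323)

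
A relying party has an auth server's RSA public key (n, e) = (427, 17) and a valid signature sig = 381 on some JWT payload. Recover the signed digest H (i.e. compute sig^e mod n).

103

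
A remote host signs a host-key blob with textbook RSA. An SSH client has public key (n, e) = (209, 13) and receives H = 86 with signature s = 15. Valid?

yes

Squares mod 209: s^1≡15, s^2≡16, s^4≡47, s^8≡119
13 = 8 + 4 + 1, so s^13 ≡ 119·47·15 ≡ 86 (mod 209)
86 = H, so the signature checks out.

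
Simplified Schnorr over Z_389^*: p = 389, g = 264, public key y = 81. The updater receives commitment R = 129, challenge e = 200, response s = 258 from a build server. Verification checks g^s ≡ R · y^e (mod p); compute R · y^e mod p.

249

81^200 mod 389 = 210
R · y^e ≡ 129·210 = 27090 ≡ 249 (mod 389)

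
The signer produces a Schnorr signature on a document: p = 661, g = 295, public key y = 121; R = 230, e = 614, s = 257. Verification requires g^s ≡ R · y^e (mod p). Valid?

g^s mod p:
295^2 = 87025 ≡ 434
295^4 ≡ 434^2 = 188356 ≡ 632
295^8 ≡ 632^2 = 399424 ≡ 180
295^16 ≡ 180^2 = 32400 ≡ 11
295^32 ≡ 11^2 = 121
295^64 ≡ 121^2 = 14641 ≡ 99
295^128 ≡ 99^2 = 9801 ≡ 547
295^256 ≡ 547^2 = 299209 ≡ 437
257 = 256 + 1, so 295^257 ≡ 437·295 ≡ 20 (mod 661)
R · y^e mod p:
121^2 = 14641 ≡ 99
121^4 ≡ 99^2 = 9801 ≡ 547
121^8 ≡ 547^2 = 299209 ≡ 437
121^16 ≡ 437^2 = 190969 ≡ 601
121^32 ≡ 601^2 = 361201 ≡ 295
121^64 ≡ 295^2 = 87025 ≡ 434
121^128 ≡ 434^2 = 188356 ≡ 632
121^256 ≡ 632^2 = 399424 ≡ 180
121^512 ≡ 180^2 = 32400 ≡ 11
614 = 512 + 64 + 32 + 4 + 2, so 121^614 ≡ 11·434·295·547·99 ≡ 230 (mod 661)
230·230 = 52900 ≡ 20 (mod 661)
20 ≡ 20 (mod 661); signature holds.

yes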